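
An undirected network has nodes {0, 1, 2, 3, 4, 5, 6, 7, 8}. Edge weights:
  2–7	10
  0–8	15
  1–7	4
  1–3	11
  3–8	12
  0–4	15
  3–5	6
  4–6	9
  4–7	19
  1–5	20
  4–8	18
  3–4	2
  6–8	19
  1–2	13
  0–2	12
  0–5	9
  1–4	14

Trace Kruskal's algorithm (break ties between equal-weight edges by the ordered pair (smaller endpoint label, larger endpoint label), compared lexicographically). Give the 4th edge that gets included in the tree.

Kruskal's algorithm — process edges by increasing weight (ties by edge label):
3–4 (2): add — endpoints in different components.
1–7 (4): add — endpoints in different components.
3–5 (6): add — endpoints in different components.
0–5 (9): add — endpoints in different components.
4–6 (9): add — endpoints in different components.
2–7 (10): add — endpoints in different components.
1–3 (11): add — endpoints in different components.
0–2 (12): skip — 0 and 2 already connected.
3–8 (12): add — endpoints in different components.
The 4th edge added is 0–5.

0-5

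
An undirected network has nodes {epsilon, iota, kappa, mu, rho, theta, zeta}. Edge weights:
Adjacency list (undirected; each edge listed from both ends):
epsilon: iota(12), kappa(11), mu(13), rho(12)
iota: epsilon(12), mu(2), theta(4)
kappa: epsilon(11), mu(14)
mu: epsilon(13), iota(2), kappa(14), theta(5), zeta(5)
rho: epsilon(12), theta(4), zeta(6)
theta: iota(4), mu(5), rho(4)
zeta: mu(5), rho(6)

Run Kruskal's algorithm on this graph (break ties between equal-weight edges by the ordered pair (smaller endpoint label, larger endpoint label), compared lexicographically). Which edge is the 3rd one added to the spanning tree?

Kruskal's algorithm — process edges by increasing weight (ties by edge label):
iota-mu (2): add. Components now {iota,mu} {epsilon} {zeta} {theta} {rho} {kappa}
iota-theta (4): add. Components now {iota,mu,theta} {epsilon} {zeta} {rho} {kappa}
rho-theta (4): add. Components now {iota,mu,rho,theta} {epsilon} {zeta} {kappa}
mu-theta (5): skip — mu and theta already connected.
mu-zeta (5): add. Components now {iota,mu,rho,theta,zeta} {epsilon} {kappa}
rho-zeta (6): skip — zeta and rho already connected.
epsilon-kappa (11): add. Components now {iota,mu,rho,theta,zeta} {epsilon,kappa}
epsilon-iota (12): add. Components now {epsilon,iota,kappa,mu,rho,theta,zeta}
The 3rd edge added is rho-theta.

rho-theta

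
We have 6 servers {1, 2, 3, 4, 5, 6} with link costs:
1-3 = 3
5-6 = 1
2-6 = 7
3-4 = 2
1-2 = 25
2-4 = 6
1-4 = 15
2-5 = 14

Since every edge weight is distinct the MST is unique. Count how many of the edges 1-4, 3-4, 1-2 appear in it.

Kruskal's algorithm — process edges by increasing weight (ties by edge label):
5-6 (1): add. Components now {1} {2} {3} {4} {5,6}
3-4 (2): add. Components now {1} {2} {3,4} {5,6}
1-3 (3): add. Components now {1,3,4} {2} {5,6}
2-4 (6): add. Components now {1,2,3,4} {5,6}
2-6 (7): add. Components now {1,2,3,4,5,6}
MST edge set: {5-6, 3-4, 1-3, 2-4, 2-6}.
Of the listed edges, {3-4} are in the MST → 1.

1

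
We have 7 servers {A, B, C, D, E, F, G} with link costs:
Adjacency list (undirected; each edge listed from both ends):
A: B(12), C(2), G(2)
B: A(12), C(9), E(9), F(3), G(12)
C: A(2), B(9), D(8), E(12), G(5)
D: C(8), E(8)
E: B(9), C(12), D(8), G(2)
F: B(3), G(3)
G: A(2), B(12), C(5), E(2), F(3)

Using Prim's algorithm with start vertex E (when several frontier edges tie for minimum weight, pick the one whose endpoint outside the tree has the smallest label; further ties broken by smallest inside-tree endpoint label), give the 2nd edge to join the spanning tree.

Prim's algorithm from E:
Step 1: frontier [E-G 2, D-E 8, B-E 9, C-E 12] → take E-G (2); add G.
Step 2: frontier [D-E 8, B-E 9, C-E 12, A-G 2, F-G 3, C-G 5, B-G 12] → take A-G (2); add A.
Step 3: frontier [A-C 2, A-B 12, D-E 8, B-E 9, C-E 12, F-G 3, C-G 5, B-G 12] → take A-C (2); add C.
Step 4: frontier [A-B 12, C-D 8, B-C 9, D-E 8, B-E 9, F-G 3, B-G 12] → take F-G (3); add F.
Step 5: frontier [A-B 12, C-D 8, B-C 9, D-E 8, B-E 9, B-F 3, B-G 12] → take B-F (3); add B.
Step 6: frontier [C-D 8, D-E 8] → take C-D (8); add D.
The 2nd edge added is A-G.

A-G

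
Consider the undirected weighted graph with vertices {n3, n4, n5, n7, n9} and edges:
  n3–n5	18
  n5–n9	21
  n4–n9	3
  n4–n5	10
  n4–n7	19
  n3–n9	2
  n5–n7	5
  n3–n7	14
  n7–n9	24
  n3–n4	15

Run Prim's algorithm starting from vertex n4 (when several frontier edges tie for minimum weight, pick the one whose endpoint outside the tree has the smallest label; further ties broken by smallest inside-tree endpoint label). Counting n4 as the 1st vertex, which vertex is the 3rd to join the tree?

Grow the tree from n4 using Prim:
Step 1: cheapest edge leaving the tree is n4–n9 (3); add n9.
Step 2: cheapest edge leaving the tree is n3–n9 (2); add n3.
Step 3: cheapest edge leaving the tree is n4–n5 (10); add n5.
Step 4: cheapest edge leaving the tree is n5–n7 (5); add n7.
Vertex order: n4, n9, n3, n5, n7. The 3rd vertex is n3.

n3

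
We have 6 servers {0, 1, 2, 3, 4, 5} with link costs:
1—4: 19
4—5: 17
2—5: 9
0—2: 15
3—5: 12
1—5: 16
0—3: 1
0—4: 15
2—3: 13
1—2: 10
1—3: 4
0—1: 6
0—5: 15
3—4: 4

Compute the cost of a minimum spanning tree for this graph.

Sort edges by weight, then run Kruskal:
0—3 (1): add — endpoints in different components.
1—3 (4): add — endpoints in different components.
3—4 (4): add — endpoints in different components.
0—1 (6): skip — 0 and 1 already connected.
2—5 (9): add — endpoints in different components.
1—2 (10): add — endpoints in different components.
MST edges: 0—3, 1—3, 3—4, 2—5, 1—2; total weight 1+4+4+9+10 = 28.

28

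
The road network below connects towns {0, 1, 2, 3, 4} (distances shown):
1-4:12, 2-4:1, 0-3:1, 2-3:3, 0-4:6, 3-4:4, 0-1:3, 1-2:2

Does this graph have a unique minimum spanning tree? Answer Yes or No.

No

Kruskal's algorithm — process edges by increasing weight (ties by edge label):
0-3 (1): add — endpoints in different components.
2-4 (1): add — endpoints in different components.
1-2 (2): add — endpoints in different components.
0-1 (3): add — endpoints in different components.
Non-tree edge 2-3 has weight 3, equal to the heaviest edge on its tree cycle — swapping gives another MST of the same weight. Not unique.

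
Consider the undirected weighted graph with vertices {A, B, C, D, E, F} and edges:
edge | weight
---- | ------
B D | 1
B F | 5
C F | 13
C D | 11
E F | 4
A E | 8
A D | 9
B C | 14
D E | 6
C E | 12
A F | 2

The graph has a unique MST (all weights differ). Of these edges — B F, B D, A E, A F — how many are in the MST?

3

Kruskal's algorithm — process edges by increasing weight (ties by edge label):
B D (1): add — endpoints in different components.
A F (2): add — endpoints in different components.
E F (4): add — endpoints in different components.
B F (5): add — endpoints in different components.
D E (6): skip — D and E already connected.
A E (8): skip — A and E already connected.
A D (9): skip — A and D already connected.
C D (11): add — endpoints in different components.
MST edge set: {B D, A F, E F, B F, C D}.
Of the listed edges, {B F, B D, A F} are in the MST → 3.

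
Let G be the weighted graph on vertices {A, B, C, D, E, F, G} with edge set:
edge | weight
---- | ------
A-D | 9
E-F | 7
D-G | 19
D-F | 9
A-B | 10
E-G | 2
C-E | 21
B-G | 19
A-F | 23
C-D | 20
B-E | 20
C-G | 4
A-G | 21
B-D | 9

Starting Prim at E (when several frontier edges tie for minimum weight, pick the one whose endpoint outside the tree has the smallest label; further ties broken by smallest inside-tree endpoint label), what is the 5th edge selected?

Prim's algorithm from E:
Step 1: frontier [E-G 2, E-F 7, B-E 20, C-E 21] → take E-G (2); add G.
Step 2: frontier [E-F 7, B-E 20, C-E 21, C-G 4, B-G 19, D-G 19, A-G 21] → take C-G (4); add C.
Step 3: frontier [C-D 20, E-F 7, B-E 20, B-G 19, D-G 19, A-G 21] → take E-F (7); add F.
Step 4: frontier [C-D 20, B-E 20, D-F 9, A-F 23, B-G 19, D-G 19, A-G 21] → take D-F (9); add D.
Step 5: frontier [A-D 9, B-D 9, B-E 20, A-F 23, B-G 19, A-G 21] → take A-D (9); add A.
Step 6: frontier [A-B 10, B-D 9, B-E 20, B-G 19] → take B-D (9); add B.
The 5th edge added is A-D.

A-D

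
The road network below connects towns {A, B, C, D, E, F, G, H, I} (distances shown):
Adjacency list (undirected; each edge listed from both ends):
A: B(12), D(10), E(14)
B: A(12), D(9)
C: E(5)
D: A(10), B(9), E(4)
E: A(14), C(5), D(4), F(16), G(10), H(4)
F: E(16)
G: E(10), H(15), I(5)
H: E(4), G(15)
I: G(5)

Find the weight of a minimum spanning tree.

63

Prim's algorithm from H:
Step 1: cheapest edge leaving the tree is E-H (4); add E.
Step 2: cheapest edge leaving the tree is D-E (4); add D.
Step 3: cheapest edge leaving the tree is C-E (5); add C.
Step 4: cheapest edge leaving the tree is B-D (9); add B.
Step 5: cheapest edge leaving the tree is A-D (10); add A.
Step 6: cheapest edge leaving the tree is E-G (10); add G.
Step 7: cheapest edge leaving the tree is G-I (5); add I.
Step 8: cheapest edge leaving the tree is E-F (16); add F.
MST edges: E-H, D-E, C-E, B-D, A-D, E-G, G-I, E-F; total weight 4+4+5+9+10+10+5+16 = 63.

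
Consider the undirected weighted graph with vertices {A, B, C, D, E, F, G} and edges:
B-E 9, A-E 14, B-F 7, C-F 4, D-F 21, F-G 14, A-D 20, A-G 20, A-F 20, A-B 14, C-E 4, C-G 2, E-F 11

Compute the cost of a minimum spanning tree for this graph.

Grow the tree from B using Prim:
Step 1: cheapest edge leaving the tree is B-F (7); add F.
Step 2: cheapest edge leaving the tree is C-F (4); add C.
Step 3: cheapest edge leaving the tree is C-G (2); add G.
Step 4: cheapest edge leaving the tree is C-E (4); add E.
Step 5: cheapest edge leaving the tree is A-B (14); add A.
Step 6: cheapest edge leaving the tree is A-D (20); add D.
MST edges: B-F, C-F, C-G, C-E, A-B, A-D; total weight 7+4+2+4+14+20 = 51.

51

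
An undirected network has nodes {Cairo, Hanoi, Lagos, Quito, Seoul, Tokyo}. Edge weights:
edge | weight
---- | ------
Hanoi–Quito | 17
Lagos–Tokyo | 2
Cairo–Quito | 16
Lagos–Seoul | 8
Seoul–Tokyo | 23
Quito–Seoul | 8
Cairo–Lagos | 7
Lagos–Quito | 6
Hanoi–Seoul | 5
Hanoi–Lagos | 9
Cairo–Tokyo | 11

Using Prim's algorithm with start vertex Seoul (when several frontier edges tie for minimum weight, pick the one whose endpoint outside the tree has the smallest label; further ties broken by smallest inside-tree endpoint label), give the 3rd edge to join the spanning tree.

Lagos-Tokyo

Prim, starting at Seoul.
Step 1: frontier [Hanoi–Seoul 5, Lagos–Seoul 8, Quito–Seoul 8, Seoul–Tokyo 23] → take Hanoi–Seoul (5); add Hanoi.
Step 2: frontier [Hanoi–Lagos 9, Hanoi–Quito 17, Lagos–Seoul 8, Quito–Seoul 8, Seoul–Tokyo 23] → take Lagos–Seoul (8); add Lagos.
Step 3: frontier [Hanoi–Quito 17, Lagos–Tokyo 2, Lagos–Quito 6, Cairo–Lagos 7, Quito–Seoul 8, Seoul–Tokyo 23] → take Lagos–Tokyo (2); add Tokyo.
Step 4: frontier [Hanoi–Quito 17, Lagos–Quito 6, Cairo–Lagos 7, Quito–Seoul 8, Cairo–Tokyo 11] → take Lagos–Quito (6); add Quito.
Step 5: frontier [Cairo–Lagos 7, Cairo–Quito 16, Cairo–Tokyo 11] → take Cairo–Lagos (7); add Cairo.
The 3rd edge added is Lagos–Tokyo.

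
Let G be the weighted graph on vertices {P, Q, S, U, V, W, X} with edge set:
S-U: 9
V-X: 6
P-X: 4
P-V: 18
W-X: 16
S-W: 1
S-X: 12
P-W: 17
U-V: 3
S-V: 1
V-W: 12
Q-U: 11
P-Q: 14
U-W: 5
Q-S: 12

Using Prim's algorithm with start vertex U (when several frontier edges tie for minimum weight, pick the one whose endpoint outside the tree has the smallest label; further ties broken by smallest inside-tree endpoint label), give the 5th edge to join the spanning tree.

P-X

Grow the tree from U using Prim:
Step 1: cheapest edge leaving the tree is U-V (3); add V.
Step 2: cheapest edge leaving the tree is S-V (1); add S.
Step 3: cheapest edge leaving the tree is S-W (1); add W.
Step 4: cheapest edge leaving the tree is V-X (6); add X.
Step 5: cheapest edge leaving the tree is P-X (4); add P.
Step 6: cheapest edge leaving the tree is Q-U (11); add Q.
The 5th edge added is P-X.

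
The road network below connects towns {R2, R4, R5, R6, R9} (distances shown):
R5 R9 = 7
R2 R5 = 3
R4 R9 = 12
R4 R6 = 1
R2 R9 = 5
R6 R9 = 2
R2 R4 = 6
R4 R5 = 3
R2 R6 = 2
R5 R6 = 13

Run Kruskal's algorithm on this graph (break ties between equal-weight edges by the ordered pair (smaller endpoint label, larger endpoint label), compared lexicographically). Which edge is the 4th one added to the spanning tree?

R2-R5

Kruskal's algorithm — process edges by increasing weight (ties by edge label):
R4 R6 (1): add. Components now {R2} {R4,R6} {R9} {R5}
R2 R6 (2): add. Components now {R2,R4,R6} {R9} {R5}
R6 R9 (2): add. Components now {R2,R4,R6,R9} {R5}
R2 R5 (3): add. Components now {R2,R4,R5,R6,R9}
The 4th edge added is R2 R5.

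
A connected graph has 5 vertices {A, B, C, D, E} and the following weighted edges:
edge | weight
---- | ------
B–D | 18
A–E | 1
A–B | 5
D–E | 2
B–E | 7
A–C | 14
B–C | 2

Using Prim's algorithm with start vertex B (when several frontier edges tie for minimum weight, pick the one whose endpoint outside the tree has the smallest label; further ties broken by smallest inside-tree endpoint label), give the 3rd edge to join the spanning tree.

A-E

Prim's algorithm from B:
Step 1: cheapest edge leaving the tree is B–C (2); add C.
Step 2: cheapest edge leaving the tree is A–B (5); add A.
Step 3: cheapest edge leaving the tree is A–E (1); add E.
Step 4: cheapest edge leaving the tree is D–E (2); add D.
The 3rd edge added is A–E.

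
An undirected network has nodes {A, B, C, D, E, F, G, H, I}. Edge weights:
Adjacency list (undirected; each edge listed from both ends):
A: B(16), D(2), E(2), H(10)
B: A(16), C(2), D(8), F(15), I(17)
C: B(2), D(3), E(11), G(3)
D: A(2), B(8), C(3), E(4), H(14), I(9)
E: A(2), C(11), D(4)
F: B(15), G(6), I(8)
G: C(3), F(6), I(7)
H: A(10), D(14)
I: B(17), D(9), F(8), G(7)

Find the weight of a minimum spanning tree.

Kruskal: consider edges lightest-first.
A—D (2): add — endpoints in different components.
A—E (2): add — endpoints in different components.
B—C (2): add — endpoints in different components.
C—D (3): add — endpoints in different components.
C—G (3): add — endpoints in different components.
D—E (4): skip — D and E already connected.
F—G (6): add — endpoints in different components.
G—I (7): add — endpoints in different components.
B—D (8): skip — B and D already connected.
F—I (8): skip — F and I already connected.
D—I (9): skip — D and I already connected.
A—H (10): add — endpoints in different components.
MST edges: A—D, A—E, B—C, C—D, C—G, F—G, G—I, A—H; total weight 2+2+2+3+3+6+7+10 = 35.

35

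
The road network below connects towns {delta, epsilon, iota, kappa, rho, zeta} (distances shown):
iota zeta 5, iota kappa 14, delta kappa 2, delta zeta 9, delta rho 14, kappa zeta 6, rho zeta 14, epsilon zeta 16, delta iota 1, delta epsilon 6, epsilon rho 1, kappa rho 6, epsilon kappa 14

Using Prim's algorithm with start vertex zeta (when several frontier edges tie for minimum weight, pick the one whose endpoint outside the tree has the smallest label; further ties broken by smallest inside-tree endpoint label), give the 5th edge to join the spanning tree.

Prim, starting at zeta.
Step 1: frontier [iota zeta 5, kappa zeta 6, delta zeta 9, rho zeta 14, epsilon zeta 16] → take iota zeta (5); add iota.
Step 2: frontier [delta iota 1, iota kappa 14, kappa zeta 6, delta zeta 9, rho zeta 14, epsilon zeta 16] → take delta iota (1); add delta.
Step 3: frontier [delta kappa 2, delta epsilon 6, delta rho 14, iota kappa 14, kappa zeta 6, rho zeta 14, epsilon zeta 16] → take delta kappa (2); add kappa.
Step 4: frontier [delta epsilon 6, delta rho 14, kappa rho 6, epsilon kappa 14, rho zeta 14, epsilon zeta 16] → take delta epsilon (6); add epsilon.
Step 5: frontier [delta rho 14, epsilon rho 1, kappa rho 6, rho zeta 14] → take epsilon rho (1); add rho.
The 5th edge added is epsilon rho.

epsilon-rho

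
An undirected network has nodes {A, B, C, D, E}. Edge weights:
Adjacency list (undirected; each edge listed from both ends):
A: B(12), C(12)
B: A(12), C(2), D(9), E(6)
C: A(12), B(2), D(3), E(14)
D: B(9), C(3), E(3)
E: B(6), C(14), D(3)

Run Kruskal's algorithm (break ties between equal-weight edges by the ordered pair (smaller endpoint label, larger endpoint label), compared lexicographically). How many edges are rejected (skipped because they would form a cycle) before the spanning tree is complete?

Sort edges by weight, then run Kruskal:
B—C (2): add. Components now {A} {B,C} {D} {E}
C—D (3): add. Components now {A} {B,C,D} {E}
D—E (3): add. Components now {A} {B,C,D,E}
B—E (6): skip — B and E already connected.
B—D (9): skip — B and D already connected.
A—B (12): add. Components now {A,B,C,D,E}
Edges rejected before the tree was complete: 2.

2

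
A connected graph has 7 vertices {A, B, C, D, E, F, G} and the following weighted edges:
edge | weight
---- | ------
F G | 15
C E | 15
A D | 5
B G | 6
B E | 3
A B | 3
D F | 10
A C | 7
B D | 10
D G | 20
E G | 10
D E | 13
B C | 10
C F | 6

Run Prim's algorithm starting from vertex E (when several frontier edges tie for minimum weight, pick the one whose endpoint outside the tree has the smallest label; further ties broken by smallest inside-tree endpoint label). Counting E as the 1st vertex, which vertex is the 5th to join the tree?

Prim's algorithm from E:
Step 1: frontier [B E 3, E G 10, D E 13, C E 15] → take B E (3); add B.
Step 2: frontier [A B 3, B G 6, B C 10, B D 10, E G 10, D E 13, C E 15] → take A B (3); add A.
Step 3: frontier [A D 5, A C 7, B G 6, B C 10, B D 10, E G 10, D E 13, C E 15] → take A D (5); add D.
Step 4: frontier [A C 7, B G 6, B C 10, D F 10, D G 20, E G 10, C E 15] → take B G (6); add G.
Step 5: frontier [A C 7, B C 10, D F 10, C E 15, F G 15] → take A C (7); add C.
Step 6: frontier [C F 6, D F 10, F G 15] → take C F (6); add F.
Vertex order: E, B, A, D, G, C, F. The 5th vertex is G.

G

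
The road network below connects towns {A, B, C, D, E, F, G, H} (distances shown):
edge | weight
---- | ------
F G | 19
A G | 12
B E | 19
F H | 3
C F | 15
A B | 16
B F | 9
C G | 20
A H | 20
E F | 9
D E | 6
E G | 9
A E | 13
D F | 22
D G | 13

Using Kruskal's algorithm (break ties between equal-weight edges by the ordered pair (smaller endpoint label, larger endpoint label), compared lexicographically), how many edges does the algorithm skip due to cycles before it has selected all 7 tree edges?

2

Kruskal: consider edges lightest-first.
F H (3): add — endpoints in different components.
D E (6): add — endpoints in different components.
B F (9): add — endpoints in different components.
E F (9): add — endpoints in different components.
E G (9): add — endpoints in different components.
A G (12): add — endpoints in different components.
A E (13): skip — A and E already connected.
D G (13): skip — D and G already connected.
C F (15): add — endpoints in different components.
Edges rejected before the tree was complete: 2.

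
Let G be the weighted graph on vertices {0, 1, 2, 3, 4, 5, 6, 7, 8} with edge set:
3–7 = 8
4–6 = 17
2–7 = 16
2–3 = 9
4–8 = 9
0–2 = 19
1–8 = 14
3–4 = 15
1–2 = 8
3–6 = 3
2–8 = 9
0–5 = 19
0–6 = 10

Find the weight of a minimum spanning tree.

75

Kruskal's algorithm — process edges by increasing weight (ties by edge label):
3–6 (3): add — endpoints in different components.
1–2 (8): add — endpoints in different components.
3–7 (8): add — endpoints in different components.
2–3 (9): add — endpoints in different components.
2–8 (9): add — endpoints in different components.
4–8 (9): add — endpoints in different components.
0–6 (10): add — endpoints in different components.
1–8 (14): skip — 1 and 8 already connected.
3–4 (15): skip — 3 and 4 already connected.
2–7 (16): skip — 2 and 7 already connected.
4–6 (17): skip — 4 and 6 already connected.
0–2 (19): skip — 0 and 2 already connected.
0–5 (19): add — endpoints in different components.
MST edges: 3–6, 1–2, 3–7, 2–3, 2–8, 4–8, 0–6, 0–5; total weight 3+8+8+9+9+9+10+19 = 75.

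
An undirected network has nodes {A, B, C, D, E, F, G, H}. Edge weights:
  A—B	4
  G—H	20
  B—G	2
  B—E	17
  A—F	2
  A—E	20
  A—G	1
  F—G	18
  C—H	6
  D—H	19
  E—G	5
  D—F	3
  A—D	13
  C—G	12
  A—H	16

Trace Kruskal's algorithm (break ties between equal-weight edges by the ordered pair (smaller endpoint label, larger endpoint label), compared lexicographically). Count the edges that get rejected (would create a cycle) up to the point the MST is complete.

Sort edges by weight, then run Kruskal:
A—G (1): add — endpoints in different components.
A—F (2): add — endpoints in different components.
B—G (2): add — endpoints in different components.
D—F (3): add — endpoints in different components.
A—B (4): skip — A and B already connected.
E—G (5): add — endpoints in different components.
C—H (6): add — endpoints in different components.
C—G (12): add — endpoints in different components.
Edges rejected before the tree was complete: 1.

1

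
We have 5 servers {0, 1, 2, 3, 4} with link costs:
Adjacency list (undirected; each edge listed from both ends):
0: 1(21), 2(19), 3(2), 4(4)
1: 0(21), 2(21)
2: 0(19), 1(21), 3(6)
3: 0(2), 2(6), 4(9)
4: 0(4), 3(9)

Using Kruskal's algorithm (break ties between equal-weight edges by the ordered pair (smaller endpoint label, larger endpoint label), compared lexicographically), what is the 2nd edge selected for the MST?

Sort edges by weight, then run Kruskal:
0 3 (2): add. Components now {0,3} {1} {2} {4}
0 4 (4): add. Components now {0,3,4} {1} {2}
2 3 (6): add. Components now {0,2,3,4} {1}
3 4 (9): skip — 3 and 4 already connected.
0 2 (19): skip — 0 and 2 already connected.
0 1 (21): add. Components now {0,1,2,3,4}
The 2nd edge added is 0 4.

0-4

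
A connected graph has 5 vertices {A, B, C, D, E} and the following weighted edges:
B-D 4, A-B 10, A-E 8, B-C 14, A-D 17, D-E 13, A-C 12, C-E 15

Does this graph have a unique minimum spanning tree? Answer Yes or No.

Yes

Sort edges by weight, then run Kruskal:
B-D (4): add — endpoints in different components.
A-E (8): add — endpoints in different components.
A-B (10): add — endpoints in different components.
A-C (12): add — endpoints in different components.
Every non-tree edge has weight strictly greater than the heaviest edge on the tree path between its endpoints, so the MST is unique.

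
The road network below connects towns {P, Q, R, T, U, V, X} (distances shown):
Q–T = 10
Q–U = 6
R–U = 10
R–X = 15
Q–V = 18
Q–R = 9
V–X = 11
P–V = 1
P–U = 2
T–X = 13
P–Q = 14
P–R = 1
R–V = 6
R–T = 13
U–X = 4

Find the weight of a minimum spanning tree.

24

Kruskal: consider edges lightest-first.
P–R (1): add. Components now {V} {X} {Q} {P,R} {T} {U}
P–V (1): add. Components now {P,R,V} {X} {Q} {T} {U}
P–U (2): add. Components now {P,R,U,V} {X} {Q} {T}
U–X (4): add. Components now {P,R,U,V,X} {Q} {T}
Q–U (6): add. Components now {P,Q,R,U,V,X} {T}
R–V (6): skip — V and R already connected.
Q–R (9): skip — Q and R already connected.
Q–T (10): add. Components now {P,Q,R,T,U,V,X}
MST edges: P–R, P–V, P–U, U–X, Q–U, Q–T; total weight 1+1+2+4+6+10 = 24.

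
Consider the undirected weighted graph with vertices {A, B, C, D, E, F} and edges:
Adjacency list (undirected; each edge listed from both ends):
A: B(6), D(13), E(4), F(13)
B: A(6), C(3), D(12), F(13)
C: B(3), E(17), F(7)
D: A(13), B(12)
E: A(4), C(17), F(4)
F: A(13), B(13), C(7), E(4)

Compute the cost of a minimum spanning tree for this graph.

29

Prim's algorithm from C:
Step 1: cheapest edge leaving the tree is B–C (3); add B.
Step 2: cheapest edge leaving the tree is A–B (6); add A.
Step 3: cheapest edge leaving the tree is A–E (4); add E.
Step 4: cheapest edge leaving the tree is E–F (4); add F.
Step 5: cheapest edge leaving the tree is B–D (12); add D.
MST edges: B–C, A–B, A–E, E–F, B–D; total weight 3+6+4+4+12 = 29.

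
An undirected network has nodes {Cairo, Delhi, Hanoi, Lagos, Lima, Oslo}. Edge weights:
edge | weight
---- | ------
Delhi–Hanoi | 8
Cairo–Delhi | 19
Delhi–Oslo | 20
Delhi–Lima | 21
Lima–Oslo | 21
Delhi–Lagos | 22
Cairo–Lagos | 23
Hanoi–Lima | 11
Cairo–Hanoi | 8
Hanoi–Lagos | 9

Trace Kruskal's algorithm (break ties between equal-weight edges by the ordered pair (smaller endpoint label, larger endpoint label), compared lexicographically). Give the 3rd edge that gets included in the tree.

Hanoi-Lagos

Sort edges by weight, then run Kruskal:
Cairo–Hanoi (8): add. Components now {Oslo} {Cairo,Hanoi} {Lagos} {Delhi} {Lima}
Delhi–Hanoi (8): add. Components now {Oslo} {Cairo,Delhi,Hanoi} {Lagos} {Lima}
Hanoi–Lagos (9): add. Components now {Oslo} {Cairo,Delhi,Hanoi,Lagos} {Lima}
Hanoi–Lima (11): add. Components now {Oslo} {Cairo,Delhi,Hanoi,Lagos,Lima}
Cairo–Delhi (19): skip — Cairo and Delhi already connected.
Delhi–Oslo (20): add. Components now {Cairo,Delhi,Hanoi,Lagos,Lima,Oslo}
The 3rd edge added is Hanoi–Lagos.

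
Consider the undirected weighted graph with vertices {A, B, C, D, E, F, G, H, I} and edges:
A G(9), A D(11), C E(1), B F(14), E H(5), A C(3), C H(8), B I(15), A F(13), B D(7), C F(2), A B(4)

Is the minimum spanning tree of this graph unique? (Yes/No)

Kruskal: consider edges lightest-first.
C E (1): add — endpoints in different components.
C F (2): add — endpoints in different components.
A C (3): add — endpoints in different components.
A B (4): add — endpoints in different components.
E H (5): add — endpoints in different components.
B D (7): add — endpoints in different components.
C H (8): skip — C and H already connected.
A G (9): add — endpoints in different components.
A D (11): skip — A and D already connected.
A F (13): skip — A and F already connected.
B F (14): skip — B and F already connected.
B I (15): add — endpoints in different components.
Every non-tree edge has weight strictly greater than the heaviest edge on the tree path between its endpoints, so the MST is unique.

Yes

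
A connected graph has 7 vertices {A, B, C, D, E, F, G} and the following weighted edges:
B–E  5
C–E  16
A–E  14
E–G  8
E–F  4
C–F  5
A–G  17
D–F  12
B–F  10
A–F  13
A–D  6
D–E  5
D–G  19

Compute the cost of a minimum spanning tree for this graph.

33

Sort edges by weight, then run Kruskal:
E–F (4): add — endpoints in different components.
B–E (5): add — endpoints in different components.
C–F (5): add — endpoints in different components.
D–E (5): add — endpoints in different components.
A–D (6): add — endpoints in different components.
E–G (8): add — endpoints in different components.
MST edges: E–F, B–E, C–F, D–E, A–D, E–G; total weight 4+5+5+5+6+8 = 33.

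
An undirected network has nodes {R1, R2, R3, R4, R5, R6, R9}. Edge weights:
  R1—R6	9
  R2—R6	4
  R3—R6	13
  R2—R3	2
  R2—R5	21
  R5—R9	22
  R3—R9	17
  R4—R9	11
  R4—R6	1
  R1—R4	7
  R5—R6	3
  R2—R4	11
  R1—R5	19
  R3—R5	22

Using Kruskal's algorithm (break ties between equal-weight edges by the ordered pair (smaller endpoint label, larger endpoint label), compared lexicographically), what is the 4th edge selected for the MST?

Kruskal: consider edges lightest-first.
R4—R6 (1): add. Components now {R4,R6} {R1} {R5} {R9} {R2} {R3}
R2—R3 (2): add. Components now {R4,R6} {R1} {R5} {R9} {R2,R3}
R5—R6 (3): add. Components now {R4,R5,R6} {R1} {R9} {R2,R3}
R2—R6 (4): add. Components now {R2,R3,R4,R5,R6} {R1} {R9}
R1—R4 (7): add. Components now {R1,R2,R3,R4,R5,R6} {R9}
R1—R6 (9): skip — R6 and R1 already connected.
R2—R4 (11): skip — R2 and R4 already connected.
R4—R9 (11): add. Components now {R1,R2,R3,R4,R5,R6,R9}
The 4th edge added is R2—R6.

R2-R6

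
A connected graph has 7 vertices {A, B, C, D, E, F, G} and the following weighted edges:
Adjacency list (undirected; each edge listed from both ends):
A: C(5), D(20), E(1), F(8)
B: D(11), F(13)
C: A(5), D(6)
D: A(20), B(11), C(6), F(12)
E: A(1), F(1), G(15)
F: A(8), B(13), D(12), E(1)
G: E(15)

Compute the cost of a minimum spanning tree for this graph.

Kruskal's algorithm — process edges by increasing weight (ties by edge label):
A E (1): add. Components now {A,E} {B} {C} {D} {F} {G}
E F (1): add. Components now {A,E,F} {B} {C} {D} {G}
A C (5): add. Components now {A,C,E,F} {B} {D} {G}
C D (6): add. Components now {A,C,D,E,F} {B} {G}
A F (8): skip — A and F already connected.
B D (11): add. Components now {A,B,C,D,E,F} {G}
D F (12): skip — D and F already connected.
B F (13): skip — B and F already connected.
E G (15): add. Components now {A,B,C,D,E,F,G}
MST edges: A E, E F, A C, C D, B D, E G; total weight 1+1+5+6+11+15 = 39.

39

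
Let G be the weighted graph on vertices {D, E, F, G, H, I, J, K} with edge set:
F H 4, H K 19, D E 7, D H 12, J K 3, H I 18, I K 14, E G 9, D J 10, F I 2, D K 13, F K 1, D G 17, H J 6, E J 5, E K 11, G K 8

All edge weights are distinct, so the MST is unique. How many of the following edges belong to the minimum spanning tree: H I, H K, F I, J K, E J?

Kruskal: consider edges lightest-first.
F K (1): add — endpoints in different components.
F I (2): add — endpoints in different components.
J K (3): add — endpoints in different components.
F H (4): add — endpoints in different components.
E J (5): add — endpoints in different components.
H J (6): skip — H and J already connected.
D E (7): add — endpoints in different components.
G K (8): add — endpoints in different components.
MST edge set: {F K, F I, J K, F H, E J, D E, G K}.
Of the listed edges, {F I, J K, E J} are in the MST → 3.

3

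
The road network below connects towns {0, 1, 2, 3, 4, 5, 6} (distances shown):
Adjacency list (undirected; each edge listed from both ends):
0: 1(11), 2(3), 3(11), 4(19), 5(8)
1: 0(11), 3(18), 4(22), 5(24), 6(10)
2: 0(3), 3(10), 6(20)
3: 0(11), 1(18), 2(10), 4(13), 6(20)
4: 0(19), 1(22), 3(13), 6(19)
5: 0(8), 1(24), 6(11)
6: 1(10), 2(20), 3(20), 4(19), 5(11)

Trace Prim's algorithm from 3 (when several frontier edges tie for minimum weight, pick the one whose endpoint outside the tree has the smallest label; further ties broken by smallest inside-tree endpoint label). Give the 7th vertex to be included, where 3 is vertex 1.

Prim, starting at 3.
Step 1: cheapest edge leaving the tree is 2–3 (10); add 2.
Step 2: cheapest edge leaving the tree is 0–2 (3); add 0.
Step 3: cheapest edge leaving the tree is 0–5 (8); add 5.
Step 4: cheapest edge leaving the tree is 0–1 (11); add 1.
Step 5: cheapest edge leaving the tree is 1–6 (10); add 6.
Step 6: cheapest edge leaving the tree is 3–4 (13); add 4.
Vertex order: 3, 2, 0, 5, 1, 6, 4. The 7th vertex is 4.

4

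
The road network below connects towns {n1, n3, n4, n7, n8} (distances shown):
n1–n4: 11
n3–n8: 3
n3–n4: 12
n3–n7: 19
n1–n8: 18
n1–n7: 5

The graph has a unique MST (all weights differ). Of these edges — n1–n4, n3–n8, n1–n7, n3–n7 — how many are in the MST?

3

Kruskal: consider edges lightest-first.
n3–n8 (3): add — endpoints in different components.
n1–n7 (5): add — endpoints in different components.
n1–n4 (11): add — endpoints in different components.
n3–n4 (12): add — endpoints in different components.
MST edge set: {n3–n8, n1–n7, n1–n4, n3–n4}.
Of the listed edges, {n1–n4, n3–n8, n1–n7} are in the MST → 3.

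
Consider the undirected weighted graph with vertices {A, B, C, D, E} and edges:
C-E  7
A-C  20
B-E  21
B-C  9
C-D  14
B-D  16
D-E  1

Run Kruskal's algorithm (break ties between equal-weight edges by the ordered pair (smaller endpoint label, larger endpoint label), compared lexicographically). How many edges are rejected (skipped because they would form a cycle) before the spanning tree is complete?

2

Kruskal: consider edges lightest-first.
D-E (1): add — endpoints in different components.
C-E (7): add — endpoints in different components.
B-C (9): add — endpoints in different components.
C-D (14): skip — C and D already connected.
B-D (16): skip — B and D already connected.
A-C (20): add — endpoints in different components.
Edges rejected before the tree was complete: 2.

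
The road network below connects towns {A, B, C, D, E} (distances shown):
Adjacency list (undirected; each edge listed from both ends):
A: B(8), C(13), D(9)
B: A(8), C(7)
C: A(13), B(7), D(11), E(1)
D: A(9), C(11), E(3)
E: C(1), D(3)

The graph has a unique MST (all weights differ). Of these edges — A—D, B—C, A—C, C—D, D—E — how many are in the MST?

2

Kruskal: consider edges lightest-first.
C—E (1): add. Components now {A} {B} {C,E} {D}
D—E (3): add. Components now {A} {B} {C,D,E}
B—C (7): add. Components now {A} {B,C,D,E}
A—B (8): add. Components now {A,B,C,D,E}
MST edge set: {C—E, D—E, B—C, A—B}.
Of the listed edges, {B—C, D—E} are in the MST → 2.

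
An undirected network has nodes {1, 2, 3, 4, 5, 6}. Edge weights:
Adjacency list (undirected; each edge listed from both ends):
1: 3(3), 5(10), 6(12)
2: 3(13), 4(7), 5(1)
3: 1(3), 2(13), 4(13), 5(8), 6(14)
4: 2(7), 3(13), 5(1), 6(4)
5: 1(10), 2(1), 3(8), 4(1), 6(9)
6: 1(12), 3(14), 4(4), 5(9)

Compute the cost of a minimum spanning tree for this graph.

17

Prim's algorithm from 6:
Step 1: cheapest edge leaving the tree is 4-6 (4); add 4.
Step 2: cheapest edge leaving the tree is 4-5 (1); add 5.
Step 3: cheapest edge leaving the tree is 2-5 (1); add 2.
Step 4: cheapest edge leaving the tree is 3-5 (8); add 3.
Step 5: cheapest edge leaving the tree is 1-3 (3); add 1.
MST edges: 4-6, 4-5, 2-5, 3-5, 1-3; total weight 4+1+1+8+3 = 17.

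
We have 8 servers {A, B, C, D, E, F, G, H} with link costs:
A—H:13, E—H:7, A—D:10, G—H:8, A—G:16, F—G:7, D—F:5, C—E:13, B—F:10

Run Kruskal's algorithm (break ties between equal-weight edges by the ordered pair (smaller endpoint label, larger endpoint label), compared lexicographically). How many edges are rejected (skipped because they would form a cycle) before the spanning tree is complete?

1

Kruskal's algorithm — process edges by increasing weight (ties by edge label):
D—F (5): add — endpoints in different components.
E—H (7): add — endpoints in different components.
F—G (7): add — endpoints in different components.
G—H (8): add — endpoints in different components.
A—D (10): add — endpoints in different components.
B—F (10): add — endpoints in different components.
A—H (13): skip — A and H already connected.
C—E (13): add — endpoints in different components.
Edges rejected before the tree was complete: 1.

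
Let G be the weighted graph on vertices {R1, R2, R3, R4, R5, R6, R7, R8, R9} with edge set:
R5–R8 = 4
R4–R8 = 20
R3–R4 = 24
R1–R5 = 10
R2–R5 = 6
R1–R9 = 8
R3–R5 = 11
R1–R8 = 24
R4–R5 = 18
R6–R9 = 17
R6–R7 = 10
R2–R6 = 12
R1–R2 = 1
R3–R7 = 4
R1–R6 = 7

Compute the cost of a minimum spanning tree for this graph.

58

Prim, starting at R7.
Step 1: cheapest edge leaving the tree is R3–R7 (4); add R3.
Step 2: cheapest edge leaving the tree is R6–R7 (10); add R6.
Step 3: cheapest edge leaving the tree is R1–R6 (7); add R1.
Step 4: cheapest edge leaving the tree is R1–R2 (1); add R2.
Step 5: cheapest edge leaving the tree is R2–R5 (6); add R5.
Step 6: cheapest edge leaving the tree is R5–R8 (4); add R8.
Step 7: cheapest edge leaving the tree is R1–R9 (8); add R9.
Step 8: cheapest edge leaving the tree is R4–R5 (18); add R4.
MST edges: R3–R7, R6–R7, R1–R6, R1–R2, R2–R5, R5–R8, R1–R9, R4–R5; total weight 4+10+7+1+6+4+8+18 = 58.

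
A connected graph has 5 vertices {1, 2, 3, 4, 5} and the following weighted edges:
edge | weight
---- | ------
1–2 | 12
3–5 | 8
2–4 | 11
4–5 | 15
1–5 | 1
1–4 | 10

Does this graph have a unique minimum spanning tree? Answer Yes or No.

Kruskal's algorithm — process edges by increasing weight (ties by edge label):
1–5 (1): add — endpoints in different components.
3–5 (8): add — endpoints in different components.
1–4 (10): add — endpoints in different components.
2–4 (11): add — endpoints in different components.
Every non-tree edge has weight strictly greater than the heaviest edge on the tree path between its endpoints, so the MST is unique.

Yes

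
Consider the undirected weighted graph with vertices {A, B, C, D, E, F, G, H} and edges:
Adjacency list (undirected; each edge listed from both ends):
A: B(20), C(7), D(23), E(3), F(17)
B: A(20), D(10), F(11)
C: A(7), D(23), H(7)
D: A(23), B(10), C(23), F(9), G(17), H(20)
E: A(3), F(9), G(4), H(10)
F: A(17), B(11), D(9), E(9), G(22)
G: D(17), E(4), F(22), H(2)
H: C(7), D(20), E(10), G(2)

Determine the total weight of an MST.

44

Kruskal's algorithm — process edges by increasing weight (ties by edge label):
G–H (2): add — endpoints in different components.
A–E (3): add — endpoints in different components.
E–G (4): add — endpoints in different components.
A–C (7): add — endpoints in different components.
C–H (7): skip — C and H already connected.
D–F (9): add — endpoints in different components.
E–F (9): add — endpoints in different components.
B–D (10): add — endpoints in different components.
MST edges: G–H, A–E, E–G, A–C, D–F, E–F, B–D; total weight 2+3+4+7+9+9+10 = 44.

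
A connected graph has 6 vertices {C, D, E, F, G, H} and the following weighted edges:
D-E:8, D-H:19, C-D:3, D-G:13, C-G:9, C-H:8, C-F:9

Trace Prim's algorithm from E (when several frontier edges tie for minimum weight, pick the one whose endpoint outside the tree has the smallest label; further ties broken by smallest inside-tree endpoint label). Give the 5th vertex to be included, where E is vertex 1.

Prim's algorithm from E:
Step 1: cheapest edge leaving the tree is D-E (8); add D.
Step 2: cheapest edge leaving the tree is C-D (3); add C.
Step 3: cheapest edge leaving the tree is C-H (8); add H.
Step 4: cheapest edge leaving the tree is C-F (9); add F.
Step 5: cheapest edge leaving the tree is C-G (9); add G.
Vertex order: E, D, C, H, F, G. The 5th vertex is F.

F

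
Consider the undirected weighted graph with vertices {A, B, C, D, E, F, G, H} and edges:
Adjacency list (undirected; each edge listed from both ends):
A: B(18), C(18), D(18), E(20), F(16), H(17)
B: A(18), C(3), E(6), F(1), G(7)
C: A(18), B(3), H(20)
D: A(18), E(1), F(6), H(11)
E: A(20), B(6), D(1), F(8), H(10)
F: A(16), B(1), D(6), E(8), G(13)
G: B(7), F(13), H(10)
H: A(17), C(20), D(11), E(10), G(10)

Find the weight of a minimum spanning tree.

Kruskal: consider edges lightest-first.
B—F (1): add — endpoints in different components.
D—E (1): add — endpoints in different components.
B—C (3): add — endpoints in different components.
B—E (6): add — endpoints in different components.
D—F (6): skip — D and F already connected.
B—G (7): add — endpoints in different components.
E—F (8): skip — E and F already connected.
E—H (10): add — endpoints in different components.
G—H (10): skip — G and H already connected.
D—H (11): skip — D and H already connected.
F—G (13): skip — F and G already connected.
A—F (16): add — endpoints in different components.
MST edges: B—F, D—E, B—C, B—E, B—G, E—H, A—F; total weight 1+1+3+6+7+10+16 = 44.

44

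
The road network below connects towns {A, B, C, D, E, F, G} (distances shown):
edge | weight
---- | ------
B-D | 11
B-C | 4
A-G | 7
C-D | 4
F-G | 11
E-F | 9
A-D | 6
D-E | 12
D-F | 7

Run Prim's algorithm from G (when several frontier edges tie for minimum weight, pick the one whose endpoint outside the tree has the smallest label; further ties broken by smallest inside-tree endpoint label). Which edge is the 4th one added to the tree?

Prim's algorithm from G:
Step 1: frontier [A-G 7, F-G 11] → take A-G (7); add A.
Step 2: frontier [A-D 6, F-G 11] → take A-D (6); add D.
Step 3: frontier [C-D 4, D-F 7, B-D 11, D-E 12, F-G 11] → take C-D (4); add C.
Step 4: frontier [B-C 4, D-F 7, B-D 11, D-E 12, F-G 11] → take B-C (4); add B.
Step 5: frontier [D-F 7, D-E 12, F-G 11] → take D-F (7); add F.
Step 6: frontier [D-E 12, E-F 9] → take E-F (9); add E.
The 4th edge added is B-C.

B-C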